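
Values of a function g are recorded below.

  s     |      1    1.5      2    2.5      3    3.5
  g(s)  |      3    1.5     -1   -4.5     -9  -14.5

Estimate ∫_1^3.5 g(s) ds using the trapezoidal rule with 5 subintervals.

Δs = 0.5.
T_5 = (0.5/2)·[3 + 2·1.5 + 2·(-1) + 2·(-4.5) + 2·(-9) + (-14.5)] = -9.375.

-9.375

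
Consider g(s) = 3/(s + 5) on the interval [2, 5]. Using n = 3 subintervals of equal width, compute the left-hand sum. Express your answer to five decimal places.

Δs = (5 − 2)/3 = 1.
Left endpoints: 2, 3, 4.
g(2) = 3/7, g(3) = 0.375, g(4) = 1/3.
Sum = Δs · [g(2) + g(3) + g(4)].
Sum ≈ 1.13690.

1.13690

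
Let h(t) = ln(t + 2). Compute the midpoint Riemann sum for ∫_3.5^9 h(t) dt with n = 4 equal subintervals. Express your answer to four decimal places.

Δt = (9 − 3.5)/4 = 1.375.
Midpoints: 4.1875, 5.5625, 6.9375, 8.3125.
h(4.1875) ≈ 1.8225, h(5.5625) ≈ 2.0232, h(6.9375) ≈ 2.1903, h(8.3125) ≈ 2.3334.
Sum = Δt · [h(4.1875) + h(5.5625) + h(6.9375) + h(8.3125)].
Sum ≈ 11.5079.

11.5079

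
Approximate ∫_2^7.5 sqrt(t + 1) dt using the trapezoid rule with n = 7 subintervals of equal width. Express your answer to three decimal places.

Δt = (7.5 − 2)/7 = 11/14.
f(2) ≈ 1.732, f(39/14) ≈ 1.946, f(25/7) ≈ 2.138, f(61/14) ≈ 2.315, f(36/7) ≈ 2.478, f(83/14) ≈ 2.632, f(47/7) ≈ 2.777, f(7.5) ≈ 2.915.
T_7 = (Δt/2)·[f(t_0) + 2f(t_1) + ... + 2f(t_{6}) + f(t_7)].
Sum ≈ 13.051.

13.051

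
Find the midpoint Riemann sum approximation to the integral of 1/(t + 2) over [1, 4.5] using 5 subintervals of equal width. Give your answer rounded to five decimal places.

0.77142

Δt = (4.5 − 1)/5 = 0.7.
Midpoints: 1.35, 2.05, 2.75, 3.45, 4.15.
f(1.35) = 20/67, f(2.05) = 20/81, f(2.75) = 4/19, f(3.45) = 20/109, f(4.15) = 20/123.
Sum = Δt · [f(1.35) + f(2.05) + f(2.75) + f(3.45) + f(4.15)].
Sum ≈ 0.77142.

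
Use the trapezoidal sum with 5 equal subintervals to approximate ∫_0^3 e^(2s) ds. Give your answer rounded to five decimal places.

Δs = (3 − 0)/5 = 0.6.
f(0) ≈ 1.00000, f(0.6) ≈ 3.32012, f(1.2) ≈ 11.02318, f(1.8) ≈ 36.59823, f(2.4) ≈ 121.51042, f(3) ≈ 403.42879.
T_5 = (Δs/2)·[f(s_0) + 2f(s_1) + ... + 2f(s_{4}) + f(s_5)].
Sum ≈ 224.79981.

224.79981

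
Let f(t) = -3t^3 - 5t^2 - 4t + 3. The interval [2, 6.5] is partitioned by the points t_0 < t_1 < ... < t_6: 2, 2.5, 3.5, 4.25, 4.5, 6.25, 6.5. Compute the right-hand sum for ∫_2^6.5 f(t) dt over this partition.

-2518.3671875

Subinterval widths: 0.5, 1, 0.75, 0.25, 1.75, 0.25.
Right endpoints: 2.5, 3.5, 4.25, 4.5, 6.25, 6.5.
f(2.5) = -85.125, f(3.5) = -200.875, f(4.25) = -334.609375, f(4.5) = -389.625, f(6.25) = -949.734375, f(6.5) = -1058.125.
Sum = Σ Δt_i · f(t_i).
Sum = -2518.3671875.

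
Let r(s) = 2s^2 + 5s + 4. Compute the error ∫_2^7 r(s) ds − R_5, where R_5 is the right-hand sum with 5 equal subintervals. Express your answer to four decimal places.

-59.1667

Exact integral: ∫_2^7 r(s) ds ≈ 355.833333.
R_5 = 415.
Error ≈ 355.833333 − 415 ≈ -59.1667.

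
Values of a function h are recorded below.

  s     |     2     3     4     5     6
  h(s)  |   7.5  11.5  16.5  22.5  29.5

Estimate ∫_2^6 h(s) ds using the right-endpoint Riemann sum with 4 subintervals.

80

Δs = 1.
Sum = 1·[11.5 + 16.5 + 22.5 + 29.5] = 80.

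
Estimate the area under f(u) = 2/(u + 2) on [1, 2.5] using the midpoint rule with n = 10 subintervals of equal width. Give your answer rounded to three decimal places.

0.811

Δu = (2.5 − 1)/10 = 0.15.
Midpoints: 1.075, 1.225, 1.375, 1.525, 1.675, 1.825, 1.975, 2.125, 2.275, 2.425.
f(1.075) = 80/123, f(1.225) = 80/129, f(1.375) = 16/27, f(1.525) = 80/141, f(1.675) = 80/147, f(1.825) = 80/153, f(1.975) = 80/159, f(2.125) = 16/33, f(2.275) = 80/171, f(2.425) = 80/177.
Sum = Δu · [f(1.075) + f(1.225) + f(1.375) + ...].
Sum ≈ 0.811.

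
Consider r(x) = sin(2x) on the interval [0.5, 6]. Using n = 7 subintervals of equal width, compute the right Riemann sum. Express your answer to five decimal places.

-0.66055

Δx = (6 − 0.5)/7 = 11/14.
Right endpoints: 9/7, 29/14, 20/7, 51/14, 31/7, 73/14, 6.
r(9/7) ≈ 0.53977, r(29/14) ≈ -0.84215, r(20/7) ≈ -0.53871, r(51/14) ≈ 0.84283, r(31/7) ≈ 0.53764, r(73/14) ≈ -0.84351, r(6) ≈ -0.53657.
Sum = Δx · [r(9/7) + r(29/14) + r(20/7) + ...].
Sum ≈ -0.66055.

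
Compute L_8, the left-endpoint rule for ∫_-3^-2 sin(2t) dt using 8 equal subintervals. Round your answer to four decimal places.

0.7729

Δt = (-2 − (-3))/8 = 0.125.
Left endpoints: -3, -2.875, -2.75, -2.625, -2.5, -2.375, -2.25, -2.125.
f(-3) ≈ 0.2794, f(-2.875) ≈ 0.5083, f(-2.75) ≈ 0.7055, f(-2.625) ≈ 0.8589, f(-2.5) ≈ 0.9589, f(-2.375) ≈ 0.9993, f(-2.25) ≈ 0.9775, f(-2.125) ≈ 0.8950.
Sum = Δt · [f(-3) + f(-2.875) + f(-2.75) + ...].
Sum ≈ 0.7729.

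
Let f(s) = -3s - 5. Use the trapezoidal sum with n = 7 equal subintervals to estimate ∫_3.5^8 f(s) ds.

Δs = (8 − 3.5)/7 = 9/14.
f(3.5) = -15.5, f(29/7) = -122/7, f(67/14) = -271/14, f(38/7) = -149/7, f(85/14) = -325/14, f(47/7) = -176/7, f(103/14) = -379/14, f(8) = -29.
T_7 = (Δs/2)·[f(s_0) + 2f(s_1) + ... + 2f(s_{6}) + f(s_7)].
Sum = -100.125.

-100.125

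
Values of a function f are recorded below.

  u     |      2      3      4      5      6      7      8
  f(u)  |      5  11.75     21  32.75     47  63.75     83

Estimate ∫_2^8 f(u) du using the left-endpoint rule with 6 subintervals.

181.25

Δu = 1.
Sum = 1·[5 + 11.75 + 21 + 32.75 + 47 + 63.75] = 181.25.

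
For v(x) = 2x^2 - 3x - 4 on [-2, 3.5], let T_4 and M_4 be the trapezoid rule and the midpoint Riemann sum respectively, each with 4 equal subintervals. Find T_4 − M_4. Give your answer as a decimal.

T_4 = 3.0078125.
M_4 = -2.19140625.
T_4 − M_4 = 5.19921875.

5.19921875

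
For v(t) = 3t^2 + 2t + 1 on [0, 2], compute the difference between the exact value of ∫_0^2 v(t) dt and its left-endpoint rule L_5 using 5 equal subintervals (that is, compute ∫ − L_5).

3.04

Exact integral: ∫_0^2 v(t) dt = 14.
L_5 = 10.96.
Error = 14 − 10.96 = 3.04.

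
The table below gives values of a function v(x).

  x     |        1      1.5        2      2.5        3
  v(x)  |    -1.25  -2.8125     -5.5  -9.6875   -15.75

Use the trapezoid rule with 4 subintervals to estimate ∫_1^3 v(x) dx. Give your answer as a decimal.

Δx = 0.5.
T_4 = (0.5/2)·[(-1.25) + 2·(-2.8125) + 2·(-5.5) + 2·(-9.6875) + (-15.75)] = -13.25.

-13.25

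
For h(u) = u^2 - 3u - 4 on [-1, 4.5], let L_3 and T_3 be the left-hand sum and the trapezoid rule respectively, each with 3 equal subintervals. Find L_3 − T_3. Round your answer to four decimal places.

L_3 ≈ -19.606481.
T_3 ≈ -17.085648.
L_3 − T_3 ≈ -2.5208.

-2.5208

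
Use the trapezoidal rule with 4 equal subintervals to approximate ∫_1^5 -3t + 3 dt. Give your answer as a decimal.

-24

Δt = (5 − 1)/4 = 1.
f(1) = 0, f(2) = -3, f(3) = -6, f(4) = -9, f(5) = -12.
T_4 = (Δt/2)·[f(t_0) + 2f(t_1) + 2f(t_2) + 2f(t_3) + f(t_4)].
Sum = -24.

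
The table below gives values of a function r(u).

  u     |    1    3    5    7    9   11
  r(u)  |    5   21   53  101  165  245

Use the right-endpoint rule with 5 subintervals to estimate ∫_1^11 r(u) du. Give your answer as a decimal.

Δu = 2.
Sum = 2·[21 + 53 + 101 + 165 + 245] = 1170.

1170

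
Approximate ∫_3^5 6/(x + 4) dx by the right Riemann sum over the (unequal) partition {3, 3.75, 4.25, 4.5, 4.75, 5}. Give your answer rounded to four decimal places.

Subinterval widths: 0.75, 0.5, 0.25, 0.25, 0.25.
Right endpoints: 3.75, 4.25, 4.5, 4.75, 5.
f(3.75) = 24/31, f(4.25) = 8/11, f(4.5) = 12/17, f(4.75) = 24/35, f(5) = 2/3.
Sum = Σ Δx_i · f(x_i).
Sum ≈ 1.4588.

1.4588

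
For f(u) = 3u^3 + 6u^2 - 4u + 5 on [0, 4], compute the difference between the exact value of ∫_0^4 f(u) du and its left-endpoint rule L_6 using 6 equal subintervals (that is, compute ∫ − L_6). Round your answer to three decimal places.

Exact integral: ∫_0^4 f(u) du = 308.
L_6 ≈ 224.44444.
Error ≈ 308 − 224.44444 ≈ 83.556.

83.556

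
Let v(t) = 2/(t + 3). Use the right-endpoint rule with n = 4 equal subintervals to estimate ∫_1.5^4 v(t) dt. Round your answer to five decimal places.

0.83594

Δt = (4 − 1.5)/4 = 0.625.
Right endpoints: 2.125, 2.75, 3.375, 4.
v(2.125) = 16/41, v(2.75) = 8/23, v(3.375) = 16/51, v(4) = 2/7.
Sum = Δt · [v(2.125) + v(2.75) + v(3.375) + v(4)].
Sum ≈ 0.83594.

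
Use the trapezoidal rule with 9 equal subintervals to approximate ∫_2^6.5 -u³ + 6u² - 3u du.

Δu = (6.5 − 2)/9 = 0.5.
f(2) = 10, f(2.5) = 14.375, f(3) = 18, f(3.5) = 20.125, f(4) = 20, f(4.5) = 16.875, f(5) = 10, f(5.5) = -1.375, f(6) = -18, f(6.5) = -40.625.
T_9 = (Δu/2)·[f(u_0) + 2f(u_1) + ... + 2f(u_{8}) + f(u_9)].
Sum = 32.34375.

32.34375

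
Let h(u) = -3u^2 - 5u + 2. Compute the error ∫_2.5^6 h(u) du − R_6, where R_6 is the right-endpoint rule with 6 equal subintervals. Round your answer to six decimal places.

31.730903

Exact integral: ∫_2.5^6 h(u) du = -267.75.
R_6 ≈ -299.48090278.
Error ≈ -267.75 − (-299.48090278) ≈ 31.730903.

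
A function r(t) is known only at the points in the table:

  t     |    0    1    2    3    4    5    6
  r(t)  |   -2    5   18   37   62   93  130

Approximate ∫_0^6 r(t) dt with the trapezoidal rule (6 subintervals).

279

Δt = 1.
T_6 = (1/2)·[(-2) + 2·5 + 2·18 + 2·37 + 2·62 + 2·93 + 130] = 279.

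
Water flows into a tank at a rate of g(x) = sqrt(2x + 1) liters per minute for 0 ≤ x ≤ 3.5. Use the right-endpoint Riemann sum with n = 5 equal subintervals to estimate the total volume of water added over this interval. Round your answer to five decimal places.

7.82346

Δx = (3.5 − 0)/5 = 0.7.
Right endpoints: 0.7, 1.4, 2.1, 2.8, 3.5.
g(0.7) ≈ 1.54919, g(1.4) ≈ 1.94936, g(2.1) ≈ 2.28035, g(2.8) ≈ 2.56905, g(3.5) ≈ 2.82843.
Sum = Δx · [g(0.7) + g(1.4) + g(2.1) + g(2.8) + g(3.5)].
Sum ≈ 7.82346.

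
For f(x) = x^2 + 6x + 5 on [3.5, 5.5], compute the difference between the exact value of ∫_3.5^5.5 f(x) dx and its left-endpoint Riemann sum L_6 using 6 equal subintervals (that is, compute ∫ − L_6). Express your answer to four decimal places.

4.9630

Exact integral: ∫_3.5^5.5 f(x) dx ≈ 105.166667.
L_6 ≈ 100.203704.
Error ≈ 105.166667 − 100.203704 ≈ 4.9630.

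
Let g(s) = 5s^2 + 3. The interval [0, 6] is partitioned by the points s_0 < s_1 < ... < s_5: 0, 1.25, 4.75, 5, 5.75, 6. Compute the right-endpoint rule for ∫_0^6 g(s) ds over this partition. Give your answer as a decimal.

622.84375

Subinterval widths: 1.25, 3.5, 0.25, 0.75, 0.25.
Right endpoints: 1.25, 4.75, 5, 5.75, 6.
g(1.25) = 10.8125, g(4.75) = 115.8125, g(5) = 128, g(5.75) = 168.3125, g(6) = 183.
Sum = Σ Δs_i · g(s_i).
Sum = 622.84375.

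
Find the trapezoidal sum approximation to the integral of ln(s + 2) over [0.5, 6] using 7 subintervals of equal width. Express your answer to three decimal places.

Δs = (6 − 0.5)/7 = 11/14.
f(0.5) ≈ 0.916, f(9/7) ≈ 1.190, f(29/14) ≈ 1.404, f(20/7) ≈ 1.580, f(51/14) ≈ 1.730, f(31/7) ≈ 1.861, f(73/14) ≈ 1.976, f(6) ≈ 2.079.
T_7 = (Δs/2)·[f(s_0) + 2f(s_1) + ... + 2f(s_{6}) + f(s_7)].
Sum ≈ 8.831.

8.831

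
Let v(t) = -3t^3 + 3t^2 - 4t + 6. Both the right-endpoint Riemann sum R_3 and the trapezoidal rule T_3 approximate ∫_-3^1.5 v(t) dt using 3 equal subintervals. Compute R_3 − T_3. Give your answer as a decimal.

-97.03125

R_3 = 47.25.
T_3 = 144.28125.
R_3 − T_3 = -97.03125.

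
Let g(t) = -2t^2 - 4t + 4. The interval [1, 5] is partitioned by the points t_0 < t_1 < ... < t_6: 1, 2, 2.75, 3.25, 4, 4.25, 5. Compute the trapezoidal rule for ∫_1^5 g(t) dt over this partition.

Subinterval widths: 1, 0.75, 0.5, 0.75, 0.25, 0.75.
g(1) = -2, g(2) = -12, g(2.75) = -22.125, g(3.25) = -30.125, g(4) = -44, g(4.25) = -49.125, g(5) = -66.
On each subinterval the trapezoid contributes (Δt_i/2)·[g(t_{i-1}) + g(t_i)].
Sum = -115.46875.

-115.46875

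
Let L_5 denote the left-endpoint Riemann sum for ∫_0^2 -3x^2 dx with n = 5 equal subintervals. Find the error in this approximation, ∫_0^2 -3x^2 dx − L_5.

Exact integral: ∫_0^2 f(x) dx = -8.
L_5 = -5.76.
Error = -8 − (-5.76) = -2.24.

-2.24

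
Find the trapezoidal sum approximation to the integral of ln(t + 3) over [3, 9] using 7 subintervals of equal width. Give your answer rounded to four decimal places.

Δt = (9 − 3)/7 = 6/7.
f(3) ≈ 1.7918, f(27/7) ≈ 1.9253, f(33/7) ≈ 2.0431, f(39/7) ≈ 2.1484, f(45/7) ≈ 2.2437, f(51/7) ≈ 2.3308, f(57/7) ≈ 2.4108, f(9) ≈ 2.4849.
T_7 = (Δt/2)·[f(t_0) + 2f(t_1) + ... + 2f(t_{6}) + f(t_7)].
Sum ≈ 13.0632.

13.0632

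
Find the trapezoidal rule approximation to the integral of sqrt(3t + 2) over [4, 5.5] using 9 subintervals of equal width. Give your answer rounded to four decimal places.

6.0417

Δt = (5.5 − 4)/9 = 1/6.
f(4) ≈ 3.7417, f(25/6) ≈ 3.8079, f(13/3) ≈ 3.8730, f(4.5) ≈ 3.9370, f(14/3) ≈ 4.0000, f(29/6) ≈ 4.0620, f(5) ≈ 4.1231, f(31/6) ≈ 4.1833, f(16/3) ≈ 4.2426, f(5.5) ≈ 4.3012.
T_9 = (Δt/2)·[f(t_0) + 2f(t_1) + ... + 2f(t_{8}) + f(t_9)].
Sum ≈ 6.0417.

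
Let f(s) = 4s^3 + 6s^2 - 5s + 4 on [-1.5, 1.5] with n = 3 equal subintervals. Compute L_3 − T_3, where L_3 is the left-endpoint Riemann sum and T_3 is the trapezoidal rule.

-6

L_3 = 22.5.
T_3 = 28.5.
L_3 − T_3 = -6.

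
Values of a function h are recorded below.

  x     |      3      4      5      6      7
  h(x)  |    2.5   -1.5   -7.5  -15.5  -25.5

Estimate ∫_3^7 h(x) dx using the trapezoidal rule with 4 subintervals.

Δx = 1.
T_4 = (1/2)·[2.5 + 2·(-1.5) + 2·(-7.5) + 2·(-15.5) + (-25.5)] = -36.

-36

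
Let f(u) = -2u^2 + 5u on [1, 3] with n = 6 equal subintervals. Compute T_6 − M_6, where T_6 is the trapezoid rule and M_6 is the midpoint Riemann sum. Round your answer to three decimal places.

-0.111

T_6 ≈ 2.59259.
M_6 ≈ 2.70370.
T_6 − M_6 ≈ -0.111.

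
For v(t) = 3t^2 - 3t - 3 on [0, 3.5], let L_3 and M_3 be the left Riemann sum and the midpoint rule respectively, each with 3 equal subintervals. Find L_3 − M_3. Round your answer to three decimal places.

L_3 ≈ 1.06944.
M_3 ≈ 12.80903.
L_3 − M_3 ≈ -11.740.

-11.740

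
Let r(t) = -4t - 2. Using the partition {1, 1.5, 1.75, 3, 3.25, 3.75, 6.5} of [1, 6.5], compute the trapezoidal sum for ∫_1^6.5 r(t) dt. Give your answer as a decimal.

-93.5

Subinterval widths: 0.5, 0.25, 1.25, 0.25, 0.5, 2.75.
r(1) = -6, r(1.5) = -8, r(1.75) = -9, r(3) = -14, r(3.25) = -15, r(3.75) = -17, r(6.5) = -28.
On each subinterval the trapezoid contributes (Δt_i/2)·[r(t_{i-1}) + r(t_i)].
Sum = -93.5.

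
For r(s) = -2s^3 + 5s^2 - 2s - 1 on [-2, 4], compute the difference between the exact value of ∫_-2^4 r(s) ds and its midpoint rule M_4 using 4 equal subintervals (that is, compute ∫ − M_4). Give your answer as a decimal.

-1.125

Exact integral: ∫_-2^4 r(s) ds = -18.
M_4 = -16.875.
Error = -18 − (-16.875) = -1.125.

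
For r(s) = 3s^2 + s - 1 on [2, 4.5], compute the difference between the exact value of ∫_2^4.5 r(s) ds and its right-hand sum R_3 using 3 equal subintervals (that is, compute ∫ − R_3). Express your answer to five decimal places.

Exact integral: ∫_2^4.5 r(s) ds = 88.75.
R_3 ≈ 110.9722222.
Error ≈ 88.75 − 110.9722222 ≈ -22.22222.

-22.22222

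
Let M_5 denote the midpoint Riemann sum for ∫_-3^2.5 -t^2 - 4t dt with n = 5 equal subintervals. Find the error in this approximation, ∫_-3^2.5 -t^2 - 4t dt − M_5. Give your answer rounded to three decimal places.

Exact integral: ∫_-3^2.5 f(t) dt ≈ -8.70833.
M_5 = -8.15375.
Error ≈ -8.70833 − (-8.15375) ≈ -0.555.

-0.555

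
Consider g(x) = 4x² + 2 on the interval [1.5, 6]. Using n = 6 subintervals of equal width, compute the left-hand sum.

243.5625

Δx = (6 − 1.5)/6 = 0.75.
Left endpoints: 1.5, 2.25, 3, 3.75, 4.5, 5.25.
g(1.5) = 11, g(2.25) = 22.25, g(3) = 38, g(3.75) = 58.25, g(4.5) = 83, g(5.25) = 112.25.
Sum = Δx · [g(1.5) + g(2.25) + g(3) + ...].
Sum = 243.5625.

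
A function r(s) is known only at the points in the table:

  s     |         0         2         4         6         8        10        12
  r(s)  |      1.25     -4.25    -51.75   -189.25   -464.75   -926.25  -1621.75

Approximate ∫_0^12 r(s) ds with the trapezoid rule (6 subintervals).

-4893

Δs = 2.
T_6 = (2/2)·[1.25 + 2·(-4.25) + 2·(-51.75) + 2·(-189.25) + 2·(-464.75) + 2·(-926.25) + (-1621.75)] = -4893.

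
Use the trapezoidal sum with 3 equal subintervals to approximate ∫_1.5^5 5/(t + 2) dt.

Δt = (5 − 1.5)/3 = 7/6.
f(1.5) = 10/7, f(8/3) = 15/14, f(23/6) = 6/7, f(5) = 5/7.
T_3 = (Δt/2)·[f(t_0) + 2f(t_1) + 2f(t_2) + f(t_3)].
Sum = 3.5.

3.5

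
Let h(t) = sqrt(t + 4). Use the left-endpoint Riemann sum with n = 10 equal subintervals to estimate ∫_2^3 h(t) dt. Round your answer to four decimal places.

Δt = (3 − 2)/10 = 0.1.
Left endpoints: 2, 2.1, 2.2, 2.3, 2.4, 2.5, 2.6, 2.7, 2.8, 2.9.
h(2) ≈ 2.4495, h(2.1) ≈ 2.4698, h(2.2) ≈ 2.4900, h(2.3) ≈ 2.5100, h(2.4) ≈ 2.5298, h(2.5) ≈ 2.5495, h(2.6) ≈ 2.5690, h(2.7) ≈ 2.5884, h(2.8) ≈ 2.6077, h(2.9) ≈ 2.6268.
Sum = Δt · [h(2) + h(2.1) + h(2.2) + ...].
Sum ≈ 2.5391.

2.5391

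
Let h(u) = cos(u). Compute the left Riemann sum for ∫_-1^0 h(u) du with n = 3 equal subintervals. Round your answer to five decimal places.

Δu = (0 − (-1))/3 = 1/3.
Left endpoints: -1, -2/3, -1/3.
h(-1) ≈ 0.54030, h(-2/3) ≈ 0.78589, h(-1/3) ≈ 0.94496.
Sum = Δu · [h(-1) + h(-2/3) + h(-1/3)].
Sum ≈ 0.75705.

0.75705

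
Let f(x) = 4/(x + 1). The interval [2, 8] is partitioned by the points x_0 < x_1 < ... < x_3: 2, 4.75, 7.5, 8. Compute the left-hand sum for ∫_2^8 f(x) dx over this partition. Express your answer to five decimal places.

5.81500

Subinterval widths: 2.75, 2.75, 0.5.
Left endpoints: 2, 4.75, 7.5.
f(2) = 4/3, f(4.75) = 16/23, f(7.5) = 8/17.
Sum = Σ Δx_i · f(x_i).
Sum ≈ 5.81500.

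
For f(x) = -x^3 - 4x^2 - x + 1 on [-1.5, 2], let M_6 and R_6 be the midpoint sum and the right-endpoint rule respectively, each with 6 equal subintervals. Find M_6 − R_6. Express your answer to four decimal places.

7.7945

M_6 ≈ -14.804615.
R_6 ≈ -22.599103.
M_6 − R_6 ≈ 7.7945.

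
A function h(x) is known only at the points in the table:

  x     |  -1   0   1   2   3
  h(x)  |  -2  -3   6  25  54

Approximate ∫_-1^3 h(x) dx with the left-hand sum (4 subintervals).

26

Δx = 1.
Sum = 1·[(-2) + (-3) + 6 + 25] = 26.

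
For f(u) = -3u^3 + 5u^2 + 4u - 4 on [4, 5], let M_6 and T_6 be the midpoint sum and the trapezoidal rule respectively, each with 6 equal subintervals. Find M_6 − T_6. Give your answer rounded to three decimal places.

M_6 ≈ -161.00116.
T_6 ≈ -161.24769.
M_6 − T_6 ≈ 0.247.

0.247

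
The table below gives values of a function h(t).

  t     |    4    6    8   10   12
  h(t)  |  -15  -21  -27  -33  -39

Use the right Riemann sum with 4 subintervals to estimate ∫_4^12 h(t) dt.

-240

Δt = 2.
Sum = 2·[(-21) + (-27) + (-33) + (-39)] = -240.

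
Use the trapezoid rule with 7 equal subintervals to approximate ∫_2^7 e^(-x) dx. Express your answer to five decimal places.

Δx = (7 − 2)/7 = 5/7.
f(2) ≈ 0.13534, f(19/7) ≈ 0.06625, f(24/7) ≈ 0.03243, f(29/7) ≈ 0.01588, f(34/7) ≈ 0.00777, f(39/7) ≈ 0.00381, f(44/7) ≈ 0.00186, f(7) ≈ 0.00091.
T_7 = (Δx/2)·[f(x_0) + 2f(x_1) + ... + 2f(x_{6}) + f(x_7)].
Sum ≈ 0.14009.

0.14009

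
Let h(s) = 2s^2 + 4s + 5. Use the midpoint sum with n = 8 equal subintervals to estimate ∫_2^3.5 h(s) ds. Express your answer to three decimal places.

Δs = (3.5 − 2)/8 = 0.1875.
Midpoints: 2.09375, 2.28125, 2.46875, 2.65625, 2.84375, 3.03125, 3.21875, 3.40625.
h(2.09375) = 11337/512, h(2.28125) = 12561/512, h(2.46875) = 13857/512, h(2.65625) = 15225/512, h(2.84375) = 16665/512, h(3.03125) = 18177/512, h(3.21875) = 19761/512, h(3.40625) = 21417/512.
Sum = Δs · [h(2.09375) + h(2.28125) + h(2.46875) + ...].
Sum ≈ 47.241.

47.241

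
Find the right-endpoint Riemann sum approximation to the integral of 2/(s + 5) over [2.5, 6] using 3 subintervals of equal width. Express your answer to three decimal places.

Δs = (6 − 2.5)/3 = 7/6.
Right endpoints: 11/3, 29/6, 6.
f(11/3) = 3/13, f(29/6) = 12/59, f(6) = 2/11.
Sum = Δs · [f(11/3) + f(29/6) + f(6)].
Sum ≈ 0.719.

0.719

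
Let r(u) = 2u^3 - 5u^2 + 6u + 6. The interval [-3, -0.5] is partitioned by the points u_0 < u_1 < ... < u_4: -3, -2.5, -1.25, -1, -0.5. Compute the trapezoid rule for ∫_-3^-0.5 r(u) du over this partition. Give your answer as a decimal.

-102.4765625

Subinterval widths: 0.5, 1.25, 0.25, 0.5.
r(-3) = -111, r(-2.5) = -71.5, r(-1.25) = -13.21875, r(-1) = -7, r(-0.5) = 1.5.
On each subinterval the trapezoid contributes (Δu_i/2)·[r(u_{i-1}) + r(u_i)].
Sum = -102.4765625.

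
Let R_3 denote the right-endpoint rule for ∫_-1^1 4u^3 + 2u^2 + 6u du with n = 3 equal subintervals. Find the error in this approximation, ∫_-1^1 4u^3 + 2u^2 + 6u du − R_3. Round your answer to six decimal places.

Exact integral: ∫_-1^1 f(u) du ≈ 1.33333333.
R_3 ≈ 8.29629630.
Error ≈ 1.33333333 − 8.29629630 ≈ -6.962963.

-6.962963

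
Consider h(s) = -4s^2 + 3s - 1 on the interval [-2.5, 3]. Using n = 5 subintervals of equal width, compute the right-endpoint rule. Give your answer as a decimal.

Δs = (3 − (-2.5))/5 = 1.1.
Right endpoints: -1.4, -0.3, 0.8, 1.9, 3.
h(-1.4) = -13.04, h(-0.3) = -2.26, h(0.8) = -1.16, h(1.9) = -9.74, h(3) = -28.
Sum = Δs · [h(-1.4) + h(-0.3) + h(0.8) + h(1.9) + h(3)].
Sum = -59.62.

-59.62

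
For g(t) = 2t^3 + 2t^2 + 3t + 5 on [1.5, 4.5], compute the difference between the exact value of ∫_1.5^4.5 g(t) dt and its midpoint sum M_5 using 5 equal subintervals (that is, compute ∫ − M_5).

1.8

Exact integral: ∫_1.5^4.5 g(t) dt = 303.
M_5 = 301.2.
Error = 303 − 301.2 = 1.8.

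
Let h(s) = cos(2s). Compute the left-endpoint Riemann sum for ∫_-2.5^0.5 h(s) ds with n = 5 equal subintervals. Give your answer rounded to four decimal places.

-0.1285

Δs = (0.5 − (-2.5))/5 = 0.6.
Left endpoints: -2.5, -1.9, -1.3, -0.7, -0.1.
h(-2.5) ≈ 0.2837, h(-1.9) ≈ -0.7910, h(-1.3) ≈ -0.8569, h(-0.7) ≈ 0.1700, h(-0.1) ≈ 0.9801.
Sum = Δs · [h(-2.5) + h(-1.9) + h(-1.3) + h(-0.7) + h(-0.1)].
Sum ≈ -0.1285.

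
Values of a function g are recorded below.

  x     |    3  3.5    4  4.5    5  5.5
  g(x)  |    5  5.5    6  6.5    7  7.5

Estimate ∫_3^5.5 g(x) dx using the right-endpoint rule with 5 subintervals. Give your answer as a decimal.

16.25

Δx = 0.5.
Sum = 0.5·[5.5 + 6 + 6.5 + 7 + 7.5] = 16.25.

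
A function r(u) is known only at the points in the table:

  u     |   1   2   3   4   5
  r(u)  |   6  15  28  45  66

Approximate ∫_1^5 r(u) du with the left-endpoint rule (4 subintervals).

Δu = 1.
Sum = 1·[6 + 15 + 28 + 45] = 94.

94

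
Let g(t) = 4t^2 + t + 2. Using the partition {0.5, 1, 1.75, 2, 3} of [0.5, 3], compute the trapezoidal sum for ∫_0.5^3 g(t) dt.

46.25

Subinterval widths: 0.5, 0.75, 0.25, 1.
g(0.5) = 3.5, g(1) = 7, g(1.75) = 16, g(2) = 20, g(3) = 41.
On each subinterval the trapezoid contributes (Δt_i/2)·[g(t_{i-1}) + g(t_i)].
Sum = 46.25.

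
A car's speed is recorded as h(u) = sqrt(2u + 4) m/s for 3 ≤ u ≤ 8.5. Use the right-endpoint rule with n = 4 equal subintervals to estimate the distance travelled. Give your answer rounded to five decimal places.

22.49816

Δu = (8.5 − 3)/4 = 1.375.
Right endpoints: 4.375, 5.75, 7.125, 8.5.
h(4.375) ≈ 3.57071, h(5.75) ≈ 3.93700, h(7.125) ≈ 4.27200, h(8.5) ≈ 4.58258.
Sum = Δu · [h(4.375) + h(5.75) + h(7.125) + h(8.5)].
Sum ≈ 22.49816.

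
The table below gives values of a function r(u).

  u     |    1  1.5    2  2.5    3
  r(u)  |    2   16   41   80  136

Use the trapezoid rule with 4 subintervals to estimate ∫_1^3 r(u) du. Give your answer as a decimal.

103

Δu = 0.5.
T_4 = (0.5/2)·[2 + 2·16 + 2·41 + 2·80 + 136] = 103.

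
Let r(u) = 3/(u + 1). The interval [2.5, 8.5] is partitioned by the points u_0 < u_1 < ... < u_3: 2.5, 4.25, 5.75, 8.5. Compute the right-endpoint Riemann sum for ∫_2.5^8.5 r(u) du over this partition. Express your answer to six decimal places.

2.535088

Subinterval widths: 1.75, 1.5, 2.75.
Right endpoints: 4.25, 5.75, 8.5.
r(4.25) = 4/7, r(5.75) = 4/9, r(8.5) = 6/19.
Sum = Σ Δu_i · r(u_i).
Sum ≈ 2.535088.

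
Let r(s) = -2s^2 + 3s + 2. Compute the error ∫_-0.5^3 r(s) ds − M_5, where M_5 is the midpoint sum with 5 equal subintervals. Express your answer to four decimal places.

-0.2858

Exact integral: ∫_-0.5^3 r(s) ds ≈ 2.041667.
M_5 = 2.3275.
Error ≈ 2.041667 − 2.3275 ≈ -0.2858.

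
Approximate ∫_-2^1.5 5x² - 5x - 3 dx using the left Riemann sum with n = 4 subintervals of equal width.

Δx = (1.5 − (-2))/4 = 0.875.
Left endpoints: -2, -1.125, -0.25, 0.625.
f(-2) = 27, f(-1.125) = 8.953125, f(-0.25) = -1.4375, f(0.625) = -4.171875.
Sum = Δx · [f(-2) + f(-1.125) + f(-0.25) + f(0.625)].
Sum = 26.55078125.

26.55078125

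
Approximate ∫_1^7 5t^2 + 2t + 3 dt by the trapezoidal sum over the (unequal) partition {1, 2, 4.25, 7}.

Subinterval widths: 1, 2.25, 2.75.
f(1) = 10, f(2) = 27, f(4.25) = 101.8125, f(7) = 262.
On each subinterval the trapezoid contributes (Δt_i/2)·[f(t_{i-1}) + f(t_i)].
Sum = 663.65625.

663.65625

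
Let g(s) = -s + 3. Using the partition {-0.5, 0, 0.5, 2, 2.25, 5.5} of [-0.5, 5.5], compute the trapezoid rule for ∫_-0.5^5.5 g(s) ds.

3

Subinterval widths: 0.5, 0.5, 1.5, 0.25, 3.25.
g(-0.5) = 3.5, g(0) = 3, g(0.5) = 2.5, g(2) = 1, g(2.25) = 0.75, g(5.5) = -2.5.
On each subinterval the trapezoid contributes (Δs_i/2)·[g(s_{i-1}) + g(s_i)].
Sum = 3.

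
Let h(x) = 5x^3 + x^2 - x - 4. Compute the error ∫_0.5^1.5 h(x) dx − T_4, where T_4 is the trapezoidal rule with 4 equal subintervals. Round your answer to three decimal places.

Exact integral: ∫_0.5^1.5 h(x) dx ≈ 2.33333.
T_4 = 2.5.
Error ≈ 2.33333 − 2.5 ≈ -0.167.

-0.167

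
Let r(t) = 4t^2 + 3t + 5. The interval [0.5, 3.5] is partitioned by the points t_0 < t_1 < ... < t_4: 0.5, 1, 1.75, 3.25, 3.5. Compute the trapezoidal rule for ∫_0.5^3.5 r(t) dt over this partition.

Subinterval widths: 0.5, 0.75, 1.5, 0.25.
r(0.5) = 7.5, r(1) = 12, r(1.75) = 22.5, r(3.25) = 57, r(3.5) = 64.5.
On each subinterval the trapezoid contributes (Δt_i/2)·[r(t_{i-1}) + r(t_i)].
Sum = 92.625.

92.625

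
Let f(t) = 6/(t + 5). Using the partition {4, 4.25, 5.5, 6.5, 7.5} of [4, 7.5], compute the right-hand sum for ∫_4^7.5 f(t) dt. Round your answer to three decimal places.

1.878

Subinterval widths: 0.25, 1.25, 1, 1.
Right endpoints: 4.25, 5.5, 6.5, 7.5.
f(4.25) = 24/37, f(5.5) = 4/7, f(6.5) = 12/23, f(7.5) = 0.48.
Sum = Σ Δt_i · f(t_i).
Sum ≈ 1.878.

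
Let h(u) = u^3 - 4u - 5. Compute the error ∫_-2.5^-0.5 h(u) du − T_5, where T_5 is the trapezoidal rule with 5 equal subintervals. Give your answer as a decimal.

0.24

Exact integral: ∫_-2.5^-0.5 h(u) du = -7.75.
T_5 = -7.99.
Error = -7.75 − (-7.99) = 0.24.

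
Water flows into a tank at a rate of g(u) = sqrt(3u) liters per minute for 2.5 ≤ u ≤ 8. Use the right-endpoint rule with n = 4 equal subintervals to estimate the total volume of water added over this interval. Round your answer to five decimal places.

Δu = (8 − 2.5)/4 = 1.375.
Right endpoints: 3.875, 5.25, 6.625, 8.
g(3.875) ≈ 3.40955, g(5.25) ≈ 3.96863, g(6.625) ≈ 4.45814, g(8) ≈ 4.89898.
Sum = Δu · [g(3.875) + g(5.25) + g(6.625) + g(8)].
Sum ≈ 23.01102.

23.01102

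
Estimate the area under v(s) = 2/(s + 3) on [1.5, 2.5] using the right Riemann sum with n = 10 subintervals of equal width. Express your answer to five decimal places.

Δs = (2.5 − 1.5)/10 = 0.1.
Right endpoints: 1.6, 1.7, 1.8, 1.9, 2, 2.1, 2.2, 2.3, 2.4, 2.5.
v(1.6) = 10/23, v(1.7) = 20/47, v(1.8) = 5/12, v(1.9) = 20/49, v(2) = 0.4, v(2.1) = 20/51, v(2.2) = 5/13, v(2.3) = 20/53, v(2.4) = 10/27, v(2.5) = 4/11.
Sum = Δs · [v(1.6) + v(1.7) + v(1.8) + ...].
Sum ≈ 0.39733.

0.39733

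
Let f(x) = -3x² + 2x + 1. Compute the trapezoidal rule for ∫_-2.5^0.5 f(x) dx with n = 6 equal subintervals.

Δx = (0.5 − (-2.5))/6 = 0.5.
f(-2.5) = -22.75, f(-2) = -15, f(-1.5) = -8.75, f(-1) = -4, f(-0.5) = -0.75, f(0) = 1, f(0.5) = 1.25.
T_6 = (Δx/2)·[f(x_0) + 2f(x_1) + ... + 2f(x_{5}) + f(x_6)].
Sum = -19.125.

-19.125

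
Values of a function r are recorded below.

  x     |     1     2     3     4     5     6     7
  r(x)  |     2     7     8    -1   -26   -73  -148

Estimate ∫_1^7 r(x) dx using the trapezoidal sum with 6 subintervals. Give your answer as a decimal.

-158

Δx = 1.
T_6 = (1/2)·[2 + 2·7 + 2·8 + 2·(-1) + 2·(-26) + 2·(-73) + (-148)] = -158.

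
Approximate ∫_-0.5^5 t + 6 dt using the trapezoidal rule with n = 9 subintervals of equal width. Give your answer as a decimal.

45.375

Δt = (5 − (-0.5))/9 = 11/18.
f(-0.5) = 5.5, f(1/9) = 55/9, f(13/18) = 121/18, f(4/3) = 22/3, f(35/18) = 143/18, f(23/9) = 77/9, f(19/6) = 55/6, f(34/9) = 88/9, f(79/18) = 187/18, f(5) = 11.
T_9 = (Δt/2)·[f(t_0) + 2f(t_1) + ... + 2f(t_{8}) + f(t_9)].
Sum = 45.375.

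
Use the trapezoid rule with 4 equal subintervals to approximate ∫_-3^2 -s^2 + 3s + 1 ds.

-15.46875

Δs = (2 − (-3))/4 = 1.25.
f(-3) = -17, f(-1.75) = -7.3125, f(-0.5) = -0.75, f(0.75) = 2.6875, f(2) = 3.
T_4 = (Δs/2)·[f(s_0) + 2f(s_1) + 2f(s_2) + 2f(s_3) + f(s_4)].
Sum = -15.46875.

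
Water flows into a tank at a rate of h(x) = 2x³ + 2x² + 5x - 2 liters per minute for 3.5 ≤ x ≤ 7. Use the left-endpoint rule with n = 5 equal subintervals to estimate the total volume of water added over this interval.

1178.065

Δx = (7 − 3.5)/5 = 0.7.
Left endpoints: 3.5, 4.2, 4.9, 5.6, 6.3.
h(3.5) = 125.75, h(4.2) = 202.456, h(4.9) = 305.818, h(5.6) = 439.952, h(6.3) = 608.974.
Sum = Δx · [h(3.5) + h(4.2) + h(4.9) + h(5.6) + h(6.3)].
Sum = 1178.065.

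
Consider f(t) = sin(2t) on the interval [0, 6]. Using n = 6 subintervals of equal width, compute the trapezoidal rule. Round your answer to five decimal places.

Δt = (6 − 0)/6 = 1.
f(0) ≈ 0.00000, f(1) ≈ 0.90930, f(2) ≈ -0.75680, f(3) ≈ -0.27942, f(4) ≈ 0.98936, f(5) ≈ -0.54402, f(6) ≈ -0.53657.
T_6 = (Δt/2)·[f(t_0) + 2f(t_1) + ... + 2f(t_{5}) + f(t_6)].
Sum ≈ 0.05013.

0.05013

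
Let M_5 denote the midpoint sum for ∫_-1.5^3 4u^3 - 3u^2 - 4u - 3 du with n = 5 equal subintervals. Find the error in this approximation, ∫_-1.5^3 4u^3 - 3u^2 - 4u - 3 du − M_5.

1.8225

Exact integral: ∫_-1.5^3 f(u) du = 18.5625.
M_5 = 16.74.
Error = 18.5625 − 16.74 = 1.8225.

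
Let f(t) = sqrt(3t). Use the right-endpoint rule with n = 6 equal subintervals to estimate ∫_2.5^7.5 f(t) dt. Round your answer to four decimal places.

Δt = (7.5 − 2.5)/6 = 5/6.
Right endpoints: 10/3, 25/6, 5, 35/6, 20/3, 7.5.
f(10/3) ≈ 3.1623, f(25/6) ≈ 3.5355, f(5) ≈ 3.8730, f(35/6) ≈ 4.1833, f(20/3) ≈ 4.4721, f(7.5) ≈ 4.7434.
Sum = Δt · [f(10/3) + f(25/6) + f(5) + ...].
Sum ≈ 19.9747.

19.9747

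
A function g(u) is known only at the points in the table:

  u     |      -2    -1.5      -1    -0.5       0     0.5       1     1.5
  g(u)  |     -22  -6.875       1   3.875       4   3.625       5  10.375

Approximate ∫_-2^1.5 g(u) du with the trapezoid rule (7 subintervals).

Δu = 0.5.
T_7 = (0.5/2)·[(-22) + 2·(-6.875) + 2·1 + 2·3.875 + 2·4 + 2·3.625 + 2·5 + 10.375] = 2.40625.

2.40625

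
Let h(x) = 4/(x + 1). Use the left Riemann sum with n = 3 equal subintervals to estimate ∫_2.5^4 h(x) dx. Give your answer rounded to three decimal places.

1.516

Δx = (4 − 2.5)/3 = 0.5.
Left endpoints: 2.5, 3, 3.5.
h(2.5) = 8/7, h(3) = 1, h(3.5) = 8/9.
Sum = Δx · [h(2.5) + h(3) + h(3.5)].
Sum ≈ 1.516.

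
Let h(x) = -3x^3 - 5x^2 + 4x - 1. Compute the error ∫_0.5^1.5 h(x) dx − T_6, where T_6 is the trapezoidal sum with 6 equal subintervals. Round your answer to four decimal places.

0.0648

Exact integral: ∫_0.5^1.5 h(x) dx ≈ -6.166667.
T_6 ≈ -6.231481.
Error ≈ -6.166667 − (-6.231481) ≈ 0.0648.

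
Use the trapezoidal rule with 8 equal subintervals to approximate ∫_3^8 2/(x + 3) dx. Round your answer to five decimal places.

1.21354

Δx = (8 − 3)/8 = 0.625.
f(3) = 1/3, f(3.625) = 16/53, f(4.25) = 8/29, f(4.875) = 16/63, f(5.5) = 4/17, f(6.125) = 16/73, f(6.75) = 8/39, f(7.375) = 16/83, f(8) = 2/11.
T_8 = (Δx/2)·[f(x_0) + 2f(x_1) + ... + 2f(x_{7}) + f(x_8)].
Sum ≈ 1.21354.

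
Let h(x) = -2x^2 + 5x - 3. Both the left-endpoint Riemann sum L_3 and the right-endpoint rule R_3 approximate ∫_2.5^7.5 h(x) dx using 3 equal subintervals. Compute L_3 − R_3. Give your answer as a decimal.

L_3 ≈ -102.9629630.
R_3 ≈ -227.9629630.
L_3 − R_3 = 125.

125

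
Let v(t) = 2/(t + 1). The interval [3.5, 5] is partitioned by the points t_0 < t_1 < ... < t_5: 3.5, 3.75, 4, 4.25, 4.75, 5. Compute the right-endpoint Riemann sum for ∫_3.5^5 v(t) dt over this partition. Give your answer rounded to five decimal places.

Subinterval widths: 0.25, 0.25, 0.25, 0.5, 0.25.
Right endpoints: 3.75, 4, 4.25, 4.75, 5.
v(3.75) = 8/19, v(4) = 0.4, v(4.25) = 8/21, v(4.75) = 8/23, v(5) = 1/3.
Sum = Σ Δt_i · v(t_i).
Sum ≈ 0.55775.

0.55775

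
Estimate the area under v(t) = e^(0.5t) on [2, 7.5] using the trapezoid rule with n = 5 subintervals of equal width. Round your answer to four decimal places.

Δt = (7.5 − 2)/5 = 1.1.
v(2) ≈ 2.7183, v(3.1) ≈ 4.7115, v(4.2) ≈ 8.1662, v(5.3) ≈ 14.1540, v(6.4) ≈ 24.5325, v(7.5) ≈ 42.5211.
T_5 = (Δt/2)·[v(t_0) + 2v(t_1) + ... + 2v(t_{4}) + v(t_5)].
Sum ≈ 81.6023.

81.6023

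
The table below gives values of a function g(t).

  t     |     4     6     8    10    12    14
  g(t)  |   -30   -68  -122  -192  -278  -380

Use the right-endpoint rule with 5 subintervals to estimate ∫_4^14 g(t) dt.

Δt = 2.
Sum = 2·[(-68) + (-122) + (-192) + (-278) + (-380)] = -2080.

-2080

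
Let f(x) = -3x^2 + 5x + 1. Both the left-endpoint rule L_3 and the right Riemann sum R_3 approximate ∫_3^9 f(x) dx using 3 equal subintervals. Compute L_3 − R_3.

372

L_3 = -342.
R_3 = -714.
L_3 − R_3 = 372.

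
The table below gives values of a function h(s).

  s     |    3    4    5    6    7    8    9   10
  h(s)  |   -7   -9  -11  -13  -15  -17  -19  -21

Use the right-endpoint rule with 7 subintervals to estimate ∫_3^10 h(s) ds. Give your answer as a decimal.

-105

Δs = 1.
Sum = 1·[(-9) + (-11) + (-13) + (-15) + (-17) + (-19) + (-21)] = -105.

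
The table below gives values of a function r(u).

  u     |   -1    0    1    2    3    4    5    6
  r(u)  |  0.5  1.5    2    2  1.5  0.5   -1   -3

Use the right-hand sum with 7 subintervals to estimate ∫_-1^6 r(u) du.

Δu = 1.
Sum = 1·[1.5 + 2 + 2 + 1.5 + 0.5 + (-1) + (-3)] = 3.5.

3.5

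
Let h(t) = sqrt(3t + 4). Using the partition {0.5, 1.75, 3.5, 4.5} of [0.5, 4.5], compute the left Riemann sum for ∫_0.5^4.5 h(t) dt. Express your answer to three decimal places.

12.062

Subinterval widths: 1.25, 1.75, 1.
Left endpoints: 0.5, 1.75, 3.5.
h(0.5) ≈ 2.345, h(1.75) ≈ 3.041, h(3.5) ≈ 3.808.
Sum = Σ Δt_i · h(t_i).
Sum ≈ 12.062.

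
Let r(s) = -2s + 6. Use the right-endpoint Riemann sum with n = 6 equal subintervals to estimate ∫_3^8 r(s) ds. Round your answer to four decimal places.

-29.1667

Δs = (8 − 3)/6 = 5/6.
Right endpoints: 23/6, 14/3, 5.5, 19/3, 43/6, 8.
r(23/6) = -5/3, r(14/3) = -10/3, r(5.5) = -5, r(19/3) = -20/3, r(43/6) = -25/3, r(8) = -10.
Sum = Δs · [r(23/6) + r(14/3) + r(5.5) + ...].
Sum ≈ -29.1667.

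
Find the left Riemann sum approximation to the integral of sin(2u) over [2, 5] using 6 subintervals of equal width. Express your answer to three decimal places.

Δu = (5 − 2)/6 = 0.5.
Left endpoints: 2, 2.5, 3, 3.5, 4, 4.5.
f(2) ≈ -0.757, f(2.5) ≈ -0.959, f(3) ≈ -0.279, f(3.5) ≈ 0.657, f(4) ≈ 0.989, f(4.5) ≈ 0.412.
Sum = Δu · [f(2) + f(2.5) + f(3) + ...].
Sum ≈ 0.032.

0.032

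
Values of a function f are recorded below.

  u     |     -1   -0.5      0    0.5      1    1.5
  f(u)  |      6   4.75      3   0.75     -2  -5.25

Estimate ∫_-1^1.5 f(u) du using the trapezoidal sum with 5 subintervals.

Δu = 0.5.
T_5 = (0.5/2)·[6 + 2·4.75 + 2·3 + 2·0.75 + 2·(-2) + (-5.25)] = 3.4375.

3.4375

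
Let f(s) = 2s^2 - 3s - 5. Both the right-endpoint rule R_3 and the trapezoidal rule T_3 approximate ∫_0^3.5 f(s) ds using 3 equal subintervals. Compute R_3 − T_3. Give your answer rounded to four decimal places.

8.1667

R_3 ≈ 2.462963.
T_3 ≈ -5.703704.
R_3 − T_3 ≈ 8.1667.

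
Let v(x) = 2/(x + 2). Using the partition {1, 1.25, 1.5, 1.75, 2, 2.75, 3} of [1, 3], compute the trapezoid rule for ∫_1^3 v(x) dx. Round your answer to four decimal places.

1.0239

Subinterval widths: 0.25, 0.25, 0.25, 0.25, 0.75, 0.25.
v(1) = 2/3, v(1.25) = 8/13, v(1.5) = 4/7, v(1.75) = 8/15, v(2) = 0.5, v(2.75) = 8/19, v(3) = 0.4.
On each subinterval the trapezoid contributes (Δx_i/2)·[v(x_{i-1}) + v(x_i)].
Sum ≈ 1.0239.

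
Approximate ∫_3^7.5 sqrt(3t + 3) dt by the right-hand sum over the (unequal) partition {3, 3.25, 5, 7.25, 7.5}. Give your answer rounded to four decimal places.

20.7733

Subinterval widths: 0.25, 1.75, 2.25, 0.25.
Right endpoints: 3.25, 5, 7.25, 7.5.
f(3.25) ≈ 3.5707, f(5) ≈ 4.2426, f(7.25) ≈ 4.9749, f(7.5) ≈ 5.0498.
Sum = Σ Δt_i · f(t_i).
Sum ≈ 20.7733.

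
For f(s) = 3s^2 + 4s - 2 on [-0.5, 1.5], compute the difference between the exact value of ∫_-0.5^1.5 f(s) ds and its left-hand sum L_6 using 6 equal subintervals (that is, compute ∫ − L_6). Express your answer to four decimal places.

Exact integral: ∫_-0.5^1.5 f(s) ds = 3.5.
L_6 ≈ 1.277778.
Error ≈ 3.5 − 1.277778 ≈ 2.2222.

2.2222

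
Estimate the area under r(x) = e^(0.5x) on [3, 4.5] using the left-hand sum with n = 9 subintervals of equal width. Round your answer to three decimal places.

Δx = (4.5 − 3)/9 = 1/6.
Left endpoints: 3, 19/6, 10/3, 3.5, 11/3, 23/6, 4, 25/6, 13/3.
r(3) ≈ 4.482, r(19/6) ≈ 4.871, r(10/3) ≈ 5.294, r(3.5) ≈ 5.755, r(11/3) ≈ 6.255, r(23/6) ≈ 6.798, r(4) ≈ 7.389, r(25/6) ≈ 8.031, r(13/3) ≈ 8.729.
Sum = Δx · [r(3) + r(19/6) + r(10/3) + ...].
Sum ≈ 9.601.

9.601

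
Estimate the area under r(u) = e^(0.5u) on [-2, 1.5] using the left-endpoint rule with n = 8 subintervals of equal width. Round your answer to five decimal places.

Δu = (1.5 − (-2))/8 = 0.4375.
Left endpoints: -2, -1.5625, -1.125, -0.6875, -0.25, 0.1875, 0.625, 1.0625.
r(-2) ≈ 0.36788, r(-1.5625) ≈ 0.45783, r(-1.125) ≈ 0.56978, r(-0.6875) ≈ 0.70911, r(-0.25) ≈ 0.88250, r(0.1875) ≈ 1.09829, r(0.625) ≈ 1.36684, r(1.0625) ≈ 1.70106.
Sum = Δu · [r(-2) + r(-1.5625) + r(-1.125) + ...].
Sum ≈ 3.12956.

3.12956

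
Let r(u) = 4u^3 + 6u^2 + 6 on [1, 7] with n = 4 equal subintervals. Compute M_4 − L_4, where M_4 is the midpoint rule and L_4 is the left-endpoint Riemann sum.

1059.75

M_4 = 3059.25.
L_4 = 1999.5.
M_4 − L_4 = 1059.75.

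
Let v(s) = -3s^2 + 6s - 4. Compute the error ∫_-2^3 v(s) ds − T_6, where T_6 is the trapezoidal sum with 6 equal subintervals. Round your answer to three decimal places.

Exact integral: ∫_-2^3 v(s) ds = -40.
T_6 ≈ -41.73611.
Error ≈ -40 − (-41.73611) ≈ 1.736.

1.736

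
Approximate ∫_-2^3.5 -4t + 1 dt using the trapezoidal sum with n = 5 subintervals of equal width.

Δt = (3.5 − (-2))/5 = 1.1.
f(-2) = 9, f(-0.9) = 4.6, f(0.2) = 0.2, f(1.3) = -4.2, f(2.4) = -8.6, f(3.5) = -13.
T_5 = (Δt/2)·[f(t_0) + 2f(t_1) + ... + 2f(t_{4}) + f(t_5)].
Sum = -11.

-11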